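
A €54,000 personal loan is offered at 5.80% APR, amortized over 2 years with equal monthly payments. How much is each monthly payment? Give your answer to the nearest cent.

At 5.80% the monthly rate is 0.0048333, so the payment is 54,000 × 0.0048333 / (1 − 1.0048333^−24) = €2,388.45.

€2,388.45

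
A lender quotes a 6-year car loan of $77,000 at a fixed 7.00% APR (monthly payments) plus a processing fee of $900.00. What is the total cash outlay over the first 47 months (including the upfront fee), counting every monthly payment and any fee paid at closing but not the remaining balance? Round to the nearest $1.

At 7.00% the monthly rate is 0.0058333, so the payment is 77,000 × 0.0058333 / (1 − 1.0058333^−72) = $1,312.77.
Total outlay = 47 × $1,312.77 + $900.00 = $62,600.19.

$62,600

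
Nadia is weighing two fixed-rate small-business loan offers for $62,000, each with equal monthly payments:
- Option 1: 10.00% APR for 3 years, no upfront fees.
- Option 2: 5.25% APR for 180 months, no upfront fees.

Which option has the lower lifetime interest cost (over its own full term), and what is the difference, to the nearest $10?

Option 1: monthly rate = 10%/12 = 0.0083333; payment = 62,000 × 0.0083333 / (1 − (1+0.0083333)^−36) = $2,000.57.
Total interest on Option 1 = 36 × $2,000.57 − $62,000 = $10,020.52.
Option 2: monthly rate = 5.25%/12 = 0.0043750; payment = 62,000 × 0.0043750 / (1 − (1+0.0043750)^−180) = $498.40.
Total interest on Option 2 = 180 × $498.40 − $62,000 = $27,712.00.
Option 1 is lower by $17,691.48.

Option 1 by $17,690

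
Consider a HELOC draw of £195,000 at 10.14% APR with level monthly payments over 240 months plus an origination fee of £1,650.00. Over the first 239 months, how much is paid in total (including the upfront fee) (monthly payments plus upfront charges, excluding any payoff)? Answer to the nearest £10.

£455,730

Monthly rate = 10.14%/12 = 0.0084500; payment = 195,000 × 0.0084500 / (1 − (1+0.0084500)^−240) = £1,899.92.
Total outlay = 239 × £1,899.92 + £1,650.00 = £455,730.88.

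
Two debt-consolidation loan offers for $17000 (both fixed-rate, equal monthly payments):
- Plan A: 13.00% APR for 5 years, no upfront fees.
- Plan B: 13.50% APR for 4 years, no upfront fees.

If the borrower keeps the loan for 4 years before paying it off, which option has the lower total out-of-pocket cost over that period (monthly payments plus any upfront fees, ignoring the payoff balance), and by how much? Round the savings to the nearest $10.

Plan A: monthly rate = 13%/12 = 0.0108333; payment = 17,000 × 0.0108333 / (1 − (1+0.0108333)^−60) = $386.80.
Plan B: at 13.50% the monthly rate is 0.0112500, so the payment is 17,000 × 0.0112500 / (1 − 1.0112500^−48) = $460.30.
Over 48 months: Plan A costs 48 × $386.80 = $18,566.40; Plan B costs 48 × $460.30 = $22,094.40.
Plan A is cheaper by $22,094.40 − $18,566.40 = $3,528.00.

Plan A by $3,530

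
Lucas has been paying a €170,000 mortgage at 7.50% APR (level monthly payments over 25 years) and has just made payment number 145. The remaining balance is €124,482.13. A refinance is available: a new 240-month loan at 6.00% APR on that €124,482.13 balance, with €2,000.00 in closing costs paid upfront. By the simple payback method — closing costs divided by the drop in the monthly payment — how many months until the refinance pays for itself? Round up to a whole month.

6 months

Current payment = 170,000 × 7.5%/12 / (1 − (1+0.0062500)^−300) = €1,256.29.
Refinanced payment = 124,482.13 × 0.0050000 / (1 − (1+0.0050000)^−240) = €891.83.
Monthly savings = €1,256.29 − €891.83 = €364.46.
Break-even = €2,000.00 / €364.46 = 5.49 → 6 months.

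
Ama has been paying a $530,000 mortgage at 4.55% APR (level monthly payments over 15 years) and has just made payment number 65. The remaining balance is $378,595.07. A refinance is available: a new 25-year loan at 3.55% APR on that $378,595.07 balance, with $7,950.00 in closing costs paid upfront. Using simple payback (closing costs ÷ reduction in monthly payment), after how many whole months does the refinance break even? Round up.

Current payment = 530,000 × 4.55%/12 / (1 − (1+0.0037917)^−180) = $4,068.02.
Refinanced payment = 378,595.07 × 0.0029583 / (1 − (1+0.0029583)^−300) = $1,905.50.
Monthly savings = $4,068.02 − $1,905.50 = $2,162.52.
Break-even = $7,950.00 / $2,162.52 = 3.68 → 4 months.

4 months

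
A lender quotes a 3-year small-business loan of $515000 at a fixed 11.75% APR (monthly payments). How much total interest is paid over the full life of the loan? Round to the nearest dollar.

At 11.75% the monthly rate is 0.0097917, so the payment is 515,000 × 0.0097917 / (1 − 1.0097917^−36) = $17,043.94.
Total paid = 36 × $17,043.94 = $613,581.84; interest = $613,581.84 − $515,000 = $98,581.84.

$98,582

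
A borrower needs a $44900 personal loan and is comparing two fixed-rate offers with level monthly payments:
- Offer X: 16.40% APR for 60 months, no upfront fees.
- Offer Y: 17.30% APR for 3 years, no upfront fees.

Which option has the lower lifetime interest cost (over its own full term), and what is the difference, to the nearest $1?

Offer Y by $8,216

Offer X: monthly rate = 16.4%/12 = 0.0136667; payment = 44,900 × 0.0136667 / (1 − (1+0.0136667)^−60) = $1,101.45.
Total interest on Offer X = 60 × $1,101.45 − $44,900 = $21,187.00.
Offer Y: monthly rate = 17.3%/12 = 0.0144167; payment = 44,900 × 0.0144167 / (1 − (1+0.0144167)^−36) = $1,607.52.
Total interest on Offer Y = 36 × $1,607.52 − $44,900 = $12,970.72.
Offer Y is lower by $8,216.28.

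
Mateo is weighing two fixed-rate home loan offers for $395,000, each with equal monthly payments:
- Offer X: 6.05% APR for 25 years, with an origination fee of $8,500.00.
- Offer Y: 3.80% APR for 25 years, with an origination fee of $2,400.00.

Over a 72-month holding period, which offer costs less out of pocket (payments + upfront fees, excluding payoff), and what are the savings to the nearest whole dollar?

Offer X: at 6.05% the monthly rate is 0.0050417, so the payment is 395,000 × 0.0050417 / (1 − 1.0050417^−300) = $2,557.08.
Offer Y: at 3.80% the monthly rate is 0.0031667, so the payment is 395,000 × 0.0031667 / (1 − 1.0031667^−300) = $2,041.58.
Over 72 months: Offer X costs 72 × $2,557.08 + $8,500.00 = $192,609.76; Offer Y costs 72 × $2,041.58 + $2,400.00 = $149,393.76.
Offer Y is cheaper by $192,609.76 − $149,393.76 = $43,216.00.

Offer Y by $43,216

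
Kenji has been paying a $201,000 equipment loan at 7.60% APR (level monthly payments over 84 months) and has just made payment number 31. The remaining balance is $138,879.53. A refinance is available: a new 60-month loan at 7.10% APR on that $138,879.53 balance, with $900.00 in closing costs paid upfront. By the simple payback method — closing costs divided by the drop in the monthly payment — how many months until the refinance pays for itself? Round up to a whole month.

Current payment = 201,000 × 7.6%/12 / (1 − (1+0.0063333)^−84) = $3,092.92.
Refinanced payment = 138,879.53 × 0.0059167 / (1 − (1+0.0059167)^−60) = $2,756.54.
Monthly savings = $3,092.92 − $2,756.54 = $336.38.
Break-even = $900.00 / $336.38 = 2.68 → 3 months.

3 months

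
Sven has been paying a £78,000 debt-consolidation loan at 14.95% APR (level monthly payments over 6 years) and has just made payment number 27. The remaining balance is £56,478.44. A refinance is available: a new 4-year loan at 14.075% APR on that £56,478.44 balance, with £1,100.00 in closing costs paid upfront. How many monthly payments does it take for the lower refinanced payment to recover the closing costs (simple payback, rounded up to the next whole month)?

Current payment = 78,000 × 14.95%/12 / (1 − (1+0.0124583)^−72) = £1,647.19.
Refinanced payment = 56,478.44 × 0.0117292 / (1 − (1+0.0117292)^−48) = £1,545.48.
Monthly savings = £1,647.19 − £1,545.48 = £101.71.
Break-even = £1,100.00 / £101.71 = 10.82 → 11 months.

11 months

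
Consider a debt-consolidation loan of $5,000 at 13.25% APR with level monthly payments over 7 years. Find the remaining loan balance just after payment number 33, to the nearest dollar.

With monthly rate i = 13.25%/12 = 0.0110417, the balance after k of n payments is P · [(1+i)^n − (1+i)^k] / [(1+i)^n − 1].
(1+0.0110417)^84 = 2.51536220 and (1+0.0110417)^33 = 1.43674197, so the balance is 5,000 × (2.51536220 − 1.43674197) / (2.51536220 − 1) = $3,558.95.

$3,559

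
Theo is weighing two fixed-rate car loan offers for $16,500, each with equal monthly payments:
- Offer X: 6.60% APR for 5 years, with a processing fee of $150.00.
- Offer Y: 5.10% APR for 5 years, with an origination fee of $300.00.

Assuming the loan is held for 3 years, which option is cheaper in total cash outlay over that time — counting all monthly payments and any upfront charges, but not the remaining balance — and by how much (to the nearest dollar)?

Offer X: at 6.60% the monthly rate is 0.0055000, so the payment is 16,500 × 0.0055000 / (1 − 1.0055000^−60) = $323.61.
Offer Y: monthly rate = 5.1%/12 = 0.0042500; payment = 16,500 × 0.0042500 / (1 − (1+0.0042500)^−60) = $312.13.
Over 36 months: Offer X costs 36 × $323.61 + $150.00 = $11,799.96; Offer Y costs 36 × $312.13 + $300.00 = $11,536.68.
Offer Y is cheaper by $11,799.96 − $11,536.68 = $263.28.

Offer Y by $263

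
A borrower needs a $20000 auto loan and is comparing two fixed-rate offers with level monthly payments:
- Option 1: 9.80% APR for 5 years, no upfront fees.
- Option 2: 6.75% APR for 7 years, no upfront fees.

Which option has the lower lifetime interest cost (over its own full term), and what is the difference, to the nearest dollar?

Option 1: monthly rate = 9.8%/12 = 0.0081667; payment = 20,000 × 0.0081667 / (1 − (1+0.0081667)^−60) = $422.98.
Total interest on Option 1 = 60 × $422.98 − $20,000 = $5,378.80.
Option 2: monthly rate = 6.75%/12 = 0.0056250; payment = 20,000 × 0.0056250 / (1 − (1+0.0056250)^−84) = $299.42.
Total interest on Option 2 = 84 × $299.42 − $20,000 = $5,151.28.
Option 2 is lower by $227.52.

Option 2 by $228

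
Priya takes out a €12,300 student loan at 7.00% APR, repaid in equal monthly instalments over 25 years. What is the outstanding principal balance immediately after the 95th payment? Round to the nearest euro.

With monthly rate i = 7%/12 = 0.0058333, the balance after k of n payments is P · [(1+i)^n − (1+i)^k] / [(1+i)^n − 1].
(1+0.0058333)^300 = 5.72541821 and (1+0.0058333)^95 = 1.73768993, so the balance is 12,300 × (5.72541821 − 1.73768993) / (5.72541821 − 1) = €10,379.83.

€10,380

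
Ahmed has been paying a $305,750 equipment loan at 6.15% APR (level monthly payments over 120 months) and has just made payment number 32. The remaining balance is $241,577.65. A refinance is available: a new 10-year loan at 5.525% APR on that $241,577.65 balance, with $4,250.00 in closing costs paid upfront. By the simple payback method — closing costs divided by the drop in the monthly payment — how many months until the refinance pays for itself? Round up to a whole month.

Current payment = 305,750 × 6.15%/12 / (1 − (1+0.0051250)^−120) = $3,417.53.
Refinanced payment = 241,577.65 × 0.0046042 / (1 − (1+0.0046042)^−120) = $2,624.75.
Monthly savings = $3,417.53 − $2,624.75 = $792.78.
Break-even = $4,250.00 / $792.78 = 5.36 → 6 months.

6 months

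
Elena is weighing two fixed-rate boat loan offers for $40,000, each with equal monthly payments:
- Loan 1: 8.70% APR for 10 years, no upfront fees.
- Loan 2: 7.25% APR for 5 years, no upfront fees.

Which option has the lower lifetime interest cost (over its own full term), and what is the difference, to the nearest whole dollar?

Loan 2 by $12,221

Loan 1: monthly rate = 8.7%/12 = 0.0072500; payment = 40,000 × 0.0072500 / (1 − (1+0.0072500)^−120) = $500.23.
Total interest on Loan 1 = 120 × $500.23 − $40,000 = $20,027.60.
Loan 2: monthly rate = 7.25%/12 = 0.0060417; payment = 40,000 × 0.0060417 / (1 − (1+0.0060417)^−60) = $796.77.
Total interest on Loan 2 = 60 × $796.77 − $40,000 = $7,806.20.
Loan 2 is lower by $12,221.40.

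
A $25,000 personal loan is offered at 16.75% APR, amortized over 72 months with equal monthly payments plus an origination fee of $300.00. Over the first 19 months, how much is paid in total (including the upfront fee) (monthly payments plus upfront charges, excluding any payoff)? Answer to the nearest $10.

$10,800

Monthly rate = 16.75%/12 = 0.0139583; payment = 25,000 × 0.0139583 / (1 − (1+0.0139583)^−72) = $552.67.
Total outlay = 19 × $552.67 + $300.00 = $10,800.73.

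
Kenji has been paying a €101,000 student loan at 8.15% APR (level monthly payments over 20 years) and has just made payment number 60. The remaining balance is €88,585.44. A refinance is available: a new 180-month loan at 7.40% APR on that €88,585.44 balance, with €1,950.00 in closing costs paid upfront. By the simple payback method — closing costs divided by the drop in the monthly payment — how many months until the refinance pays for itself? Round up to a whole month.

52 months

Current payment = 101,000 × 8.15%/12 / (1 − (1+0.0067917)^−240) = €854.26.
Refinanced payment = 88,585.44 × 0.0061667 / (1 − (1+0.0061667)^−180) = €816.17.
Monthly savings = €854.26 − €816.17 = €38.09.
Break-even = €1,950.00 / €38.09 = 51.19 → 52 months.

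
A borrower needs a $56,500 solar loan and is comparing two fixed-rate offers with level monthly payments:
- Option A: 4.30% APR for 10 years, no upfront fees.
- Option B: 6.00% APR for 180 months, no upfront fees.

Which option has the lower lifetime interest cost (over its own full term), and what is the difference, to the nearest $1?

Option A by $16,205

Option A: monthly rate = 4.3%/12 = 0.0035833; payment = 56,500 × 0.0035833 / (1 − (1+0.0035833)^−120) = $580.13.
Total interest on Option A = 120 × $580.13 − $56,500 = $13,115.60.
Option B: monthly rate = 6%/12 = 0.0050000; payment = 56,500 × 0.0050000 / (1 − (1+0.0050000)^−180) = $476.78.
Total interest on Option B = 180 × $476.78 − $56,500 = $29,320.40.
Option A is lower by $16,204.80.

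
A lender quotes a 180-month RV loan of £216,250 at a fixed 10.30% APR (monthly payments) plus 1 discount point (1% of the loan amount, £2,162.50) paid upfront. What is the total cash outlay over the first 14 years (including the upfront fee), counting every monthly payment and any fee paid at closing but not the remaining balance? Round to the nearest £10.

£399,260

Monthly rate = 10.3%/12 = 0.0085833; payment = 216,250 × 0.0085833 / (1 − (1+0.0085833)^−180) = £2,363.68.
Total outlay = 168 × £2,363.68 + £2,162.50 = £399,260.74.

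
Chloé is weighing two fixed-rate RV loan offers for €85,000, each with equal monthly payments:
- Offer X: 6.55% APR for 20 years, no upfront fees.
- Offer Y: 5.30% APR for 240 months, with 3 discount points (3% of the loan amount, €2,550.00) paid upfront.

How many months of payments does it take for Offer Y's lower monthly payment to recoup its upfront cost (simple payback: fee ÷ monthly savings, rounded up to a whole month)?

42 months

Offer X: at 6.55% the monthly rate is 0.0054583, so the payment is 85,000 × 0.0054583 / (1 − 1.0054583^−240) = €636.24.
Offer Y: monthly rate = 5.3%/12 = 0.0044167; payment = 85,000 × 0.0044167 / (1 − (1+0.0044167)^−240) = €575.14.
Monthly savings = €636.24 − €575.14 = €61.10.
Break-even = €2,550.00 / €61.10 = 41.73 → 42 months.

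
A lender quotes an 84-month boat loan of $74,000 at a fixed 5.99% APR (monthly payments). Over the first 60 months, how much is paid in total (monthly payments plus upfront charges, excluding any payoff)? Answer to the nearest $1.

$64,841

At 5.99% the monthly rate is 0.0049917, so the payment is 74,000 × 0.0049917 / (1 − 1.0049917^−84) = $1,080.68.
Total outlay = 60 × $1,080.68 = $64,840.80.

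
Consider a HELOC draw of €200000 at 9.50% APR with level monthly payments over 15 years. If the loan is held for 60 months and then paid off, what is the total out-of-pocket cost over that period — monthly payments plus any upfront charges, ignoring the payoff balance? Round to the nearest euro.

€125,307

At 9.50% the monthly rate is 0.0079167, so the payment is 200,000 × 0.0079167 / (1 − 1.0079167^−180) = €2,088.45.
Total outlay = 60 × €2,088.45 = €125,307.00.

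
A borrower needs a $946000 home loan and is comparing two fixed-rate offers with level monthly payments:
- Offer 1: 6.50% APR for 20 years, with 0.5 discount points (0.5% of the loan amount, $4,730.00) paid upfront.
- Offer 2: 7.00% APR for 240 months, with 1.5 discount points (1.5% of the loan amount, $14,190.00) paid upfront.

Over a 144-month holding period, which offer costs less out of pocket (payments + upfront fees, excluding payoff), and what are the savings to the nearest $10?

Offer 1: at 6.50% the monthly rate is 0.0054167, so the payment is 946,000 × 0.0054167 / (1 − 1.0054167^−240) = $7,053.12.
Offer 2: at 7.00% the monthly rate is 0.0058333, so the payment is 946,000 × 0.0058333 / (1 − 1.0058333^−240) = $7,334.33.
Over 144 months: Offer 1 costs 144 × $7,053.12 + $4,730.00 = $1,020,379.28; Offer 2 costs 144 × $7,334.33 + $14,190.00 = $1,070,333.52.
Offer 1 is cheaper by $1,070,333.52 − $1,020,379.28 = $49,954.24.

Offer 1 by $49,950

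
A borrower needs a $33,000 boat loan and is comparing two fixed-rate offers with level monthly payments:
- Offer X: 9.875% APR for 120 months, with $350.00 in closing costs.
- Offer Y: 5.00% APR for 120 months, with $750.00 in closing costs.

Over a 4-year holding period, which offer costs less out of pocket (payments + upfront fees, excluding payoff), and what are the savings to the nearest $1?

Offer Y by $3,622

Offer X: monthly rate = 9.875%/12 = 0.0082292; payment = 33,000 × 0.0082292 / (1 − (1+0.0082292)^−120) = $433.82.
Offer Y: monthly rate = 5%/12 = 0.0041667; payment = 33,000 × 0.0041667 / (1 − (1+0.0041667)^−120) = $350.02.
Over 48 months: Offer X costs 48 × $433.82 + $350.00 = $21,173.36; Offer Y costs 48 × $350.02 + $750.00 = $17,550.96.
Offer Y is cheaper by $21,173.36 − $17,550.96 = $3,622.40.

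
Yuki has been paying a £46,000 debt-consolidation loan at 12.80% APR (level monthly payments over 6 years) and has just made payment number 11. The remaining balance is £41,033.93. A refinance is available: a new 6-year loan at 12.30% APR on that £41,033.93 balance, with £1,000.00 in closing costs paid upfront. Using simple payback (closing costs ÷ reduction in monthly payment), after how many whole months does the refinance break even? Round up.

Current payment = 46,000 × 12.8%/12 / (1 − (1+0.0106667)^−72) = £918.56.
Refinanced payment = 41,033.93 × 0.0102500 / (1 − (1+0.0102500)^−72) = £808.64.
Monthly savings = £918.56 − £808.64 = £109.92.
Break-even = £1,000.00 / £109.92 = 9.10 → 10 months.

10 months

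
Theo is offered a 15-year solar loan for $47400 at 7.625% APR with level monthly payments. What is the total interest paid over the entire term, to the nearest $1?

$32,300

Monthly rate = 7.625%/12 = 0.0063542; payment = 47,400 × 0.0063542 / (1 − (1+0.0063542)^−180) = $442.78.
Total paid = 180 × $442.78 = $79,700.40; interest = $79,700.40 − $47,400 = $32,300.40.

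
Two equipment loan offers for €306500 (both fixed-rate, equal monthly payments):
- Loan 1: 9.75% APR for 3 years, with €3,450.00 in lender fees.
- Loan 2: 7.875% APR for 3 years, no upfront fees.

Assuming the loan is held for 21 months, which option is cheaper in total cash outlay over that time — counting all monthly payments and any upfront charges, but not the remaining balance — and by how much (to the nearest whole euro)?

Loan 2 by €9,058

Loan 1: at 9.75% the monthly rate is 0.0081250, so the payment is 306,500 × 0.0081250 / (1 − 1.0081250^−36) = €9,853.96.
Loan 2: at 7.875% the monthly rate is 0.0065625, so the payment is 306,500 × 0.0065625 / (1 − 1.0065625^−36) = €9,586.93.
Over 21 months: Loan 1 costs 21 × €9,853.96 + €3,450.00 = €210,383.16; Loan 2 costs 21 × €9,586.93 = €201,325.53.
Loan 2 is cheaper by €210,383.16 − €201,325.53 = €9,057.63.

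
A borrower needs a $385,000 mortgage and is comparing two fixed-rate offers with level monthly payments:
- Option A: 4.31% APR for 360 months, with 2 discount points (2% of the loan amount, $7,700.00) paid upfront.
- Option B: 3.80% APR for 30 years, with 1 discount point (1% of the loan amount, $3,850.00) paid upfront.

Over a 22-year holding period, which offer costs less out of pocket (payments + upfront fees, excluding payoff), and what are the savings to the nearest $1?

Option A: at 4.31% the monthly rate is 0.0035917, so the payment is 385,000 × 0.0035917 / (1 − 1.0035917^−360) = $1,907.52.
Option B: at 3.80% the monthly rate is 0.0031667, so the payment is 385,000 × 0.0031667 / (1 − 1.0031667^−360) = $1,793.94.
Over 264 months: Option A costs 264 × $1,907.52 + $7,700.00 = $511,285.28; Option B costs 264 × $1,793.94 + $3,850.00 = $477,450.16.
Option B is cheaper by $511,285.28 − $477,450.16 = $33,835.12.

Option B by $33,835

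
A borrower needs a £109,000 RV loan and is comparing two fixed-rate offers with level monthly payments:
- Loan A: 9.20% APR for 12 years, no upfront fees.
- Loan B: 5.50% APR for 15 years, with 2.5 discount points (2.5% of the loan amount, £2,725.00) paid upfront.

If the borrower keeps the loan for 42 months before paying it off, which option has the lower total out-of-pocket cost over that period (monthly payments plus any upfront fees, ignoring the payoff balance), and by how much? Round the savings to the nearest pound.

Loan B by £12,485

Loan A: at 9.20% the monthly rate is 0.0076667, so the payment is 109,000 × 0.0076667 / (1 − 1.0076667^−144) = £1,252.76.
Loan B: monthly rate = 5.5%/12 = 0.0045833; payment = 109,000 × 0.0045833 / (1 − (1+0.0045833)^−180) = £890.62.
Over 42 months: Loan A costs 42 × £1,252.76 = £52,615.92; Loan B costs 42 × £890.62 + £2,725.00 = £40,131.04.
Loan B is cheaper by £52,615.92 − £40,131.04 = £12,484.88.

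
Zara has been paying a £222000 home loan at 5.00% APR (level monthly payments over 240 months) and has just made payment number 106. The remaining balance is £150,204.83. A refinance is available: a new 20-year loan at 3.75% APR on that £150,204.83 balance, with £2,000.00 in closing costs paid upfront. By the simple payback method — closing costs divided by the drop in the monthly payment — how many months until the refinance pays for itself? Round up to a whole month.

4 months

Current payment = 222,000 × 5%/12 / (1 − (1+0.0041667)^−240) = £1,465.10.
Refinanced payment = 150,204.83 × 0.0031250 / (1 − (1+0.0031250)^−240) = £890.55.
Monthly savings = £1,465.10 − £890.55 = £574.55.
Break-even = £2,000.00 / £574.55 = 3.48 → 4 months.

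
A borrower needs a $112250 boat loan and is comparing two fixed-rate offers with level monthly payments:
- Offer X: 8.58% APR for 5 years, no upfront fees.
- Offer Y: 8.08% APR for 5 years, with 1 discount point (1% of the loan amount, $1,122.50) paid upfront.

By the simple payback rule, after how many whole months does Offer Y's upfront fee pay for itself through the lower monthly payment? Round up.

Offer X: monthly rate = 8.58%/12 = 0.0071500; payment = 112,250 × 0.0071500 / (1 − (1+0.0071500)^−60) = $2,307.31.
Offer Y: monthly rate = 8.08%/12 = 0.0067333; payment = 112,250 × 0.0067333 / (1 − (1+0.0067333)^−60) = $2,280.33.
Monthly savings = $2,307.31 − $2,280.33 = $26.98.
Break-even = $1,122.50 / $26.98 = 41.60 → 42 months.

42 months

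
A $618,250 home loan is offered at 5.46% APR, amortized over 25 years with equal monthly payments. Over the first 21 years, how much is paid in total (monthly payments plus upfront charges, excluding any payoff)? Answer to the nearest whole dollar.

Monthly rate = 5.46%/12 = 0.0045500; payment = 618,250 × 0.0045500 / (1 − (1+0.0045500)^−300) = $3,781.84.
Total outlay = 252 × $3,781.84 = $953,023.68.

$953,024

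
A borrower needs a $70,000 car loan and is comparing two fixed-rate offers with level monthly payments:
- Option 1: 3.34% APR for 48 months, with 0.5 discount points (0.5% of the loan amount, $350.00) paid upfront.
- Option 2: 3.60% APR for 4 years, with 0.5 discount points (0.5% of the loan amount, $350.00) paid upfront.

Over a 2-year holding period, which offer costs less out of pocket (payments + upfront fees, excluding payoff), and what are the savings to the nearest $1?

Option 1 by $194

Option 1: monthly rate = 3.34%/12 = 0.0027833; payment = 70,000 × 0.0027833 / (1 − (1+0.0027833)^−48) = $1,559.94.
Option 2: monthly rate = 3.6%/12 = 0.0030000; payment = 70,000 × 0.0030000 / (1 − (1+0.0030000)^−48) = $1,568.04.
Over 24 months: Option 1 costs 24 × $1,559.94 + $350.00 = $37,788.56; Option 2 costs 24 × $1,568.04 + $350.00 = $37,982.96.
Option 1 is cheaper by $37,982.96 − $37,788.56 = $194.40.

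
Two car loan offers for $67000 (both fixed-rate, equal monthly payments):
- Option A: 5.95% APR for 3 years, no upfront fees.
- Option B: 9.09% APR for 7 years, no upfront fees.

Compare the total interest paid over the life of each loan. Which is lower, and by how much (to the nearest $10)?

Option A: monthly rate = 5.95%/12 = 0.0049583; payment = 67,000 × 0.0049583 / (1 − (1+0.0049583)^−36) = $2,036.75.
Total interest on Option A = 36 × $2,036.75 − $67,000 = $6,323.00.
Option B: monthly rate = 9.09%/12 = 0.0075750; payment = 67,000 × 0.0075750 / (1 − (1+0.0075750)^−84) = $1,081.03.
Total interest on Option B = 84 × $1,081.03 − $67,000 = $23,806.52.
Option A is lower by $17,483.52.

Option A by $17,480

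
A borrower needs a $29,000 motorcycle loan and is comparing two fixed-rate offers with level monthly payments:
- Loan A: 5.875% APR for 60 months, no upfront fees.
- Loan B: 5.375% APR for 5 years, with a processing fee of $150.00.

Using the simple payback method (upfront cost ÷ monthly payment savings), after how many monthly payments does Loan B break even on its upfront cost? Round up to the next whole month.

Loan A: monthly rate = 5.875%/12 = 0.0048958; payment = 29,000 × 0.0048958 / (1 − (1+0.0048958)^−60) = $558.97.
Loan B: monthly rate = 5.375%/12 = 0.0044792; payment = 29,000 × 0.0044792 / (1 − (1+0.0044792)^−60) = $552.26.
Monthly savings = $558.97 − $552.26 = $6.71.
Break-even = $150.00 / $6.71 = 22.35 → 23 months.

23 months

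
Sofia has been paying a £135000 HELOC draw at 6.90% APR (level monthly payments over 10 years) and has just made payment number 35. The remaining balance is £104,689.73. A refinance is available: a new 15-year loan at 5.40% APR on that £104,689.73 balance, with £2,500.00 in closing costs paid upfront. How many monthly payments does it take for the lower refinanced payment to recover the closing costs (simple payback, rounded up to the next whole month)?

Current payment = 135,000 × 6.9%/12 / (1 − (1+0.0057500)^−120) = £1,560.52.
Refinanced payment = 104,689.73 × 0.0045000 / (1 − (1+0.0045000)^−180) = £849.86.
Monthly savings = £1,560.52 − £849.86 = £710.66.
Break-even = £2,500.00 / £710.66 = 3.52 → 4 months.

4 months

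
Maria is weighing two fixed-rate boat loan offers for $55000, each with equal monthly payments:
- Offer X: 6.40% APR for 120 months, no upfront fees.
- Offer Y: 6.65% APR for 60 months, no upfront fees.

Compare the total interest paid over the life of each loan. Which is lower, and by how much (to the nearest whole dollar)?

Offer Y by $9,806

Offer X: at 6.40% the monthly rate is 0.0053333, so the payment is 55,000 × 0.0053333 / (1 − 1.0053333^−120) = $621.72.
Total interest on Offer X = 120 × $621.72 − $55,000 = $19,606.40.
Offer Y: monthly rate = 6.65%/12 = 0.0055417; payment = 55,000 × 0.0055417 / (1 − (1+0.0055417)^−60) = $1,080.01.
Total interest on Offer Y = 60 × $1,080.01 − $55,000 = $9,800.60.
Offer Y is lower by $9,805.80.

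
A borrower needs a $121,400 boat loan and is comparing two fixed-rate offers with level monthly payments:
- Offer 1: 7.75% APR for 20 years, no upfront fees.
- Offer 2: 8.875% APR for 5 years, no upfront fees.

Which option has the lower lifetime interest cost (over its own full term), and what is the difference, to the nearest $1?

Offer 2 by $88,429

Offer 1: at 7.75% the monthly rate is 0.0064583, so the payment is 121,400 × 0.0064583 / (1 − 1.0064583^−240) = $996.63.
Total interest on Offer 1 = 240 × $996.63 − $121,400 = $117,791.20.
Offer 2: monthly rate = 8.875%/12 = 0.0073958; payment = 121,400 × 0.0073958 / (1 − (1+0.0073958)^−60) = $2,512.71.
Total interest on Offer 2 = 60 × $2,512.71 − $121,400 = $29,362.60.
Offer 2 is lower by $88,428.60.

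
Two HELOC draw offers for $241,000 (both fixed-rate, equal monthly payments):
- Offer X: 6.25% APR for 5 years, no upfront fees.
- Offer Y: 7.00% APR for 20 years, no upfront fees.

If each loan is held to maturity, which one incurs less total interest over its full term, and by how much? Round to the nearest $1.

Offer X by $167,197

Offer X: monthly rate = 6.25%/12 = 0.0052083; payment = 241,000 × 0.0052083 / (1 − (1+0.0052083)^−60) = $4,687.27.
Total interest on Offer X = 60 × $4,687.27 − $241,000 = $40,236.20.
Offer Y: at 7.00% the monthly rate is 0.0058333, so the payment is 241,000 × 0.0058333 / (1 − 1.0058333^−240) = $1,868.47.
Total interest on Offer Y = 240 × $1,868.47 − $241,000 = $207,432.80.
Offer X is lower by $167,196.60.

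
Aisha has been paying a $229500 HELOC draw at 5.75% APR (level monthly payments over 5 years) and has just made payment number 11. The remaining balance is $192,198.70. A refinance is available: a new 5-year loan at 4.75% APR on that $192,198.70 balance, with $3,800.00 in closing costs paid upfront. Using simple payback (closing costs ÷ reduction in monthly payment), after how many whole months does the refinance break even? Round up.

Current payment = 229,500 × 5.75%/12 / (1 − (1+0.0047917)^−60) = $4,410.25.
Refinanced payment = 192,198.70 × 0.0039583 / (1 − (1+0.0039583)^−60) = $3,605.05.
Monthly savings = $4,410.25 − $3,605.05 = $805.20.
Break-even = $3,800.00 / $805.20 = 4.72 → 5 months.

5 months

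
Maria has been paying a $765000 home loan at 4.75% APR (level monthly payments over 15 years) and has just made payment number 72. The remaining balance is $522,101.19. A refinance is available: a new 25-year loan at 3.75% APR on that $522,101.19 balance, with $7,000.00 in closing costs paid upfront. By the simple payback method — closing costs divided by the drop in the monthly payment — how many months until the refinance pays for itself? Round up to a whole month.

Current payment = 765,000 × 4.75%/12 / (1 − (1+0.0039583)^−180) = $5,950.41.
Refinanced payment = 522,101.19 × 0.0031250 / (1 − (1+0.0031250)^−300) = $2,684.29.
Monthly savings = $5,950.41 − $2,684.29 = $3,266.12.
Break-even = $7,000.00 / $3,266.12 = 2.14 → 3 months.

3 months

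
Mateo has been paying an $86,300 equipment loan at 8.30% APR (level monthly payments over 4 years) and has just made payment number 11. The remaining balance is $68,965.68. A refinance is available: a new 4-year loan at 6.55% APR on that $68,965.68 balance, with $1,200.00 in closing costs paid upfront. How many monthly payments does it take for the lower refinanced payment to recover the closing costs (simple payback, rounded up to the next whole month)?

3 months

Current payment = 86,300 × 8.3%/12 / (1 − (1+0.0069167)^−48) = $2,119.01.
Refinanced payment = 68,965.68 × 0.0054583 / (1 − (1+0.0054583)^−48) = $1,637.11.
Monthly savings = $2,119.01 − $1,637.11 = $481.90.
Break-even = $1,200.00 / $481.90 = 2.49 → 3 months.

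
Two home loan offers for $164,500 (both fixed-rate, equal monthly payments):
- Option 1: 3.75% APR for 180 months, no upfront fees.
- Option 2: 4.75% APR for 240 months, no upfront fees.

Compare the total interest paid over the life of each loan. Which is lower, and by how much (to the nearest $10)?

Option 1 by $39,800

Option 1: monthly rate = 3.75%/12 = 0.0031250; payment = 164,500 × 0.0031250 / (1 − (1+0.0031250)^−180) = $1,196.28.
Total interest on Option 1 = 180 × $1,196.28 − $164,500 = $50,830.40.
Option 2: at 4.75% the monthly rate is 0.0039583, so the payment is 164,500 × 0.0039583 / (1 − 1.0039583^−240) = $1,063.04.
Total interest on Option 2 = 240 × $1,063.04 − $164,500 = $90,629.60.
Option 1 is lower by $39,799.20.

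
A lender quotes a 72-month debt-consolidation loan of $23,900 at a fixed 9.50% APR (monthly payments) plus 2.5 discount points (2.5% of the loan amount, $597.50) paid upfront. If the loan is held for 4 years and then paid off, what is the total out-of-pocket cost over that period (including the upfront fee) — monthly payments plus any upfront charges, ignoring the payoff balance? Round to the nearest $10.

$21,560

At 9.50% the monthly rate is 0.0079167, so the payment is 23,900 × 0.0079167 / (1 − 1.0079167^−72) = $436.77.
Total outlay = 48 × $436.77 + $597.50 = $21,562.46.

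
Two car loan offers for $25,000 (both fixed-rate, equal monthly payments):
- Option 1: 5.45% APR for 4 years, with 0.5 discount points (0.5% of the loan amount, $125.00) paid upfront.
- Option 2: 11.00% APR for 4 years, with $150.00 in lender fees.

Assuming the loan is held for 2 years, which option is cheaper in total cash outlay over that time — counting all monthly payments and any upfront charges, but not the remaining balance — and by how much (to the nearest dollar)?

Option 1 by $1,592

Option 1: monthly rate = 5.45%/12 = 0.0045417; payment = 25,000 × 0.0045417 / (1 − (1+0.0045417)^−48) = $580.84.
Option 2: monthly rate = 11%/12 = 0.0091667; payment = 25,000 × 0.0091667 / (1 − (1+0.0091667)^−48) = $646.14.
Over 24 months: Option 1 costs 24 × $580.84 + $125.00 = $14,065.16; Option 2 costs 24 × $646.14 + $150.00 = $15,657.36.
Option 1 is cheaper by $15,657.36 − $14,065.16 = $1,592.20.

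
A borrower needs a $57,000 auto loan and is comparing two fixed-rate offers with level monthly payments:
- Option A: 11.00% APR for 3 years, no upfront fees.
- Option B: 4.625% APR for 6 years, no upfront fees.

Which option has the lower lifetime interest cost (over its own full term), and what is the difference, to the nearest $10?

Option A: at 11.00% the monthly rate is 0.0091667, so the payment is 57,000 × 0.0091667 / (1 − 1.0091667^−36) = $1,866.11.
Total interest on Option A = 36 × $1,866.11 − $57,000 = $10,179.96.
Option B: at 4.625% the monthly rate is 0.0038542, so the payment is 57,000 × 0.0038542 / (1 − 1.0038542^−72) = $908.10.
Total interest on Option B = 72 × $908.10 − $57,000 = $8,383.20.
Option B is lower by $1,796.76.

Option B by $1,800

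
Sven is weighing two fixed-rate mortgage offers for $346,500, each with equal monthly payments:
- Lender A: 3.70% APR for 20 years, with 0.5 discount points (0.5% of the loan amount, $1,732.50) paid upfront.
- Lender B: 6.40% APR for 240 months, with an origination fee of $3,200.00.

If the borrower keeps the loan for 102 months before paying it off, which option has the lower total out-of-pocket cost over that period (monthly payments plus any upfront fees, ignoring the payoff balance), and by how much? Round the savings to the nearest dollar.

Lender A by $54,273

Lender A: monthly rate = 3.7%/12 = 0.0030833; payment = 346,500 × 0.0030833 / (1 − (1+0.0030833)^−240) = $2,045.35.
Lender B: monthly rate = 6.4%/12 = 0.0053333; payment = 346,500 × 0.0053333 / (1 − (1+0.0053333)^−240) = $2,563.05.
Over 102 months: Lender A costs 102 × $2,045.35 + $1,732.50 = $210,358.20; Lender B costs 102 × $2,563.05 + $3,200.00 = $264,631.10.
Lender A is cheaper by $264,631.10 − $210,358.20 = $54,272.90.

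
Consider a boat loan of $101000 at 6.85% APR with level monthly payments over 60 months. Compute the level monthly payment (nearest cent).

At 6.85% the monthly rate is 0.0057083, so the payment is 101,000 × 0.0057083 / (1 − 1.0057083^−60) = $1,992.78.

$1,992.78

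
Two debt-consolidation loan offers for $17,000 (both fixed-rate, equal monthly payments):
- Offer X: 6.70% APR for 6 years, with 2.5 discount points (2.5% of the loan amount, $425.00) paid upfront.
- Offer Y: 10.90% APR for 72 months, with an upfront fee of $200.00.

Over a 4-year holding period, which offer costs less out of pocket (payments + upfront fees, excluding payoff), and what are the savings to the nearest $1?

Offer X: monthly rate = 6.7%/12 = 0.0055833; payment = 17,000 × 0.0055833 / (1 − (1+0.0055833)^−72) = $287.39.
Offer Y: monthly rate = 10.9%/12 = 0.0090833; payment = 17,000 × 0.0090833 / (1 − (1+0.0090833)^−72) = $322.71.
Over 48 months: Offer X costs 48 × $287.39 + $425.00 = $14,219.72; Offer Y costs 48 × $322.71 + $200.00 = $15,690.08.
Offer X is cheaper by $15,690.08 − $14,219.72 = $1,470.36.

Offer X by $1,470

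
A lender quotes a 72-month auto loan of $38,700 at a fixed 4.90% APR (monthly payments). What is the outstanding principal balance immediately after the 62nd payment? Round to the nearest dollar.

With monthly rate i = 4.9%/12 = 0.0040833, the balance after k of n payments is P · [(1+i)^n − (1+i)^k] / [(1+i)^n − 1].
(1+0.0040833)^72 = 1.34098092 and (1+0.0040833)^62 = 1.28743413, so the balance is 38,700 × (1.34098092 − 1.28743413) / (1.34098092 − 1) = $6,077.35.

$6,077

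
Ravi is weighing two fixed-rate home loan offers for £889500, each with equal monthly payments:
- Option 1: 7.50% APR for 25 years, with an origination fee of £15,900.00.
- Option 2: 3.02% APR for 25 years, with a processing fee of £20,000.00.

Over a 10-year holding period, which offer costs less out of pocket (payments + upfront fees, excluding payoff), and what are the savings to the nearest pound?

Option 1: monthly rate = 7.5%/12 = 0.0062500; payment = 889,500 × 0.0062500 / (1 − (1+0.0062500)^−300) = £6,573.33.
Option 2: at 3.02% the monthly rate is 0.0025167, so the payment is 889,500 × 0.0025167 / (1 − 1.0025167^−300) = £4,227.37.
Over 120 months: Option 1 costs 120 × £6,573.33 + £15,900.00 = £804,699.60; Option 2 costs 120 × £4,227.37 + £20,000.00 = £527,284.40.
Option 2 is cheaper by £804,699.60 − £527,284.40 = £277,415.20.

Option 2 by £277,415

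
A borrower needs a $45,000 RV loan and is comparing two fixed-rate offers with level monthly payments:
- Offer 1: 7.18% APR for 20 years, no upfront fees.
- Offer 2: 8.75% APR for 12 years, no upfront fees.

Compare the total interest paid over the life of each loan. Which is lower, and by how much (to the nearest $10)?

Offer 2 by $12,070

Offer 1: at 7.18% the monthly rate is 0.0059833, so the payment is 45,000 × 0.0059833 / (1 − 1.0059833^−240) = $353.76.
Total interest on Offer 1 = 240 × $353.76 − $45,000 = $39,902.40.
Offer 2: at 8.75% the monthly rate is 0.0072917, so the payment is 45,000 × 0.0072917 / (1 − 1.0072917^−144) = $505.80.
Total interest on Offer 2 = 144 × $505.80 − $45,000 = $27,835.20.
Offer 2 is lower by $12,067.20.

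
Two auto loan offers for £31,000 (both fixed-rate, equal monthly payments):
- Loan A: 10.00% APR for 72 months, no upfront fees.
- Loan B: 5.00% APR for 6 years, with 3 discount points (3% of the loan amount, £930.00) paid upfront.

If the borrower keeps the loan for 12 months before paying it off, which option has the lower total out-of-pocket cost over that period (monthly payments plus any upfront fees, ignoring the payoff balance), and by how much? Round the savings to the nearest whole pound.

Loan A by £29

Loan A: at 10.00% the monthly rate is 0.0083333, so the payment is 31,000 × 0.0083333 / (1 − 1.0083333^−72) = £574.30.
Loan B: monthly rate = 5%/12 = 0.0041667; payment = 31,000 × 0.0041667 / (1 − (1+0.0041667)^−72) = £499.25.
Over 12 months: Loan A costs 12 × £574.30 = £6,891.60; Loan B costs 12 × £499.25 + £930.00 = £6,921.00.
Loan A is cheaper by £6,921.00 − £6,891.60 = £29.40.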